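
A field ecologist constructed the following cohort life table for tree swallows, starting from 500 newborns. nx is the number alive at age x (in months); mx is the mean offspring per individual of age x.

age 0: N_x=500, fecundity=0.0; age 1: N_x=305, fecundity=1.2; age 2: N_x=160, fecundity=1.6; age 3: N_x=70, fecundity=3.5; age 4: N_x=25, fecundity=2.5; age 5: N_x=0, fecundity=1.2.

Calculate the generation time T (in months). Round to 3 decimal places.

lx = nx/n0 = nx/500: 1, 0.61, 0.32, 0.14, 0.05, 0
lx·mx: 0, 0.732, 0.512, 0.49, 0.125, 0 → R0 = 1.859
x·lx·mx: 0, 0.732, 1.024, 1.47, 0.5, 0 → Σ = 3.726
T = 3.726 / 1.859 = 2.004303… → 2.004

2.004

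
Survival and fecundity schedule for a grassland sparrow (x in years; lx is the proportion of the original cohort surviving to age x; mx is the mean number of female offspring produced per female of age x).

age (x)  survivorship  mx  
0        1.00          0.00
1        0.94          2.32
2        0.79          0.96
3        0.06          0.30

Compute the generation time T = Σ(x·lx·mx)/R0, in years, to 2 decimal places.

1.27

lx·mx: 0, 2.1808, 0.7584, 0.018 → R0 = 2.9572
x·lx·mx: 0, 2.1808, 1.5168, 0.054 → Σ = 3.7516
T = 3.7516 / 2.9572 = 1.268632… → 1.27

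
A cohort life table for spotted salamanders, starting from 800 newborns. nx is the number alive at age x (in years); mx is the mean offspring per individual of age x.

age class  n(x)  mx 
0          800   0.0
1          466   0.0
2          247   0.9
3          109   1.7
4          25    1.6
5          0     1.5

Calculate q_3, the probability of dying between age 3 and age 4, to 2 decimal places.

lx = nx/n0 = nx/800: 1, 0.5825, 0.30875, 0.13625, 0.03125, 0
q_3 = (l_3 − l_4) / l_3 = (0.13625 − 0.03125) / 0.13625
     = 0.105 / 0.13625 = 0.770642… → 0.77

0.77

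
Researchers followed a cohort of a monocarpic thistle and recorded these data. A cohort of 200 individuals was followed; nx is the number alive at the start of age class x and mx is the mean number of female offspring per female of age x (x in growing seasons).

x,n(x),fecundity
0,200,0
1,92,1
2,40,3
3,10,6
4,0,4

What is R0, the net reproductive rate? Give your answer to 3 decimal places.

1.360

lx = nx/n0 = nx/200: 1, 0.46, 0.2, 0.05, 0
lx·mx by age: 0, 0.46, 0.6, 0.3, 0
R0 = Σ lx·mx = 1.36 → 1.360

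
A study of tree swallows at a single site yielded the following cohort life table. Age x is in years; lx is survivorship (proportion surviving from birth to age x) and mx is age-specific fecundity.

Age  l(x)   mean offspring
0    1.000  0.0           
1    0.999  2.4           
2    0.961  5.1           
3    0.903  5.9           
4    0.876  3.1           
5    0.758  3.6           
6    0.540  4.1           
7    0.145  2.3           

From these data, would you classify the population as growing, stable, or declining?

growing

R0 = Σ lx·mx = 0 + 2.3976 + 4.9011 + 5.3277 + 2.7156 + 2.7288 + 2.214 + 0.3335 = 20.6183
R0 > 1, so the population is growing.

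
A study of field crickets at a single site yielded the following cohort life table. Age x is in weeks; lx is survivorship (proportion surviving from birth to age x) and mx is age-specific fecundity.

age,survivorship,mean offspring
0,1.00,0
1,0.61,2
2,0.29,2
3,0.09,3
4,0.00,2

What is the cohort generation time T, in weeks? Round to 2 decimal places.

lx·mx: 0, 1.22, 0.58, 0.27, 0 → R0 = 2.07
x·lx·mx: 0, 1.22, 1.16, 0.81, 0 → Σ = 3.19
T = 3.19 / 2.07 = 1.541063… → 1.54

1.54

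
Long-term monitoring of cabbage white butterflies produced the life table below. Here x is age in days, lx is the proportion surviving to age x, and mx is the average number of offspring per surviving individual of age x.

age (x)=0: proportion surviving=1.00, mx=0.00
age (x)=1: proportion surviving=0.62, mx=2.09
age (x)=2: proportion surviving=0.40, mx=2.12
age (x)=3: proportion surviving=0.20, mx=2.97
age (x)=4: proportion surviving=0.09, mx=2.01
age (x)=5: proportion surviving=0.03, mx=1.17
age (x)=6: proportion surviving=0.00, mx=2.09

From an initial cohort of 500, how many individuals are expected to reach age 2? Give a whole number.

Expected survivors = N0 · l_2 = 500 × 0.40 = 200 → 200

200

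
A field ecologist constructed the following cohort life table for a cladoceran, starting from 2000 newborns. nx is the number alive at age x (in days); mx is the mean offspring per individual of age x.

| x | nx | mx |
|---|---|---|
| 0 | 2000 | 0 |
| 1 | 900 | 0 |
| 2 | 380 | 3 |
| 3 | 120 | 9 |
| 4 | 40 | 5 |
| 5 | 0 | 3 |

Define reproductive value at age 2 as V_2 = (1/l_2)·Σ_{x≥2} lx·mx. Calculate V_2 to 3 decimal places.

6.368

lx = nx/n0 = nx/2000: 1, 0.45, 0.19, 0.06, 0.02, 0
lx·mx for x ≥ 2: 0.57, 0.54, 0.1, 0 → sum = 1.21
V_2 = 1.21 / l_2 = 1.21 / 0.19 = 6.368421… → 6.368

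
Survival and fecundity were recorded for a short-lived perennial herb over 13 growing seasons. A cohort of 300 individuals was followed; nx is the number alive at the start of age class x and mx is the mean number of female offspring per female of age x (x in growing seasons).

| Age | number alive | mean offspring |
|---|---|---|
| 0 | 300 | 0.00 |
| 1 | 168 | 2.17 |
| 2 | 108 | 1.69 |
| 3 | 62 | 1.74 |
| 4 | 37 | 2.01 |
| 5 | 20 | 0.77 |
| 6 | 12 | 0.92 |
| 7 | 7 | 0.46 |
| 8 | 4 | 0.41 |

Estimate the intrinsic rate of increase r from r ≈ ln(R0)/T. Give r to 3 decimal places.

lx = nx/n0 = nx/300: 1, 0.56, 0.36, 0.20667…, 0.12333…, 0.06667…, 0.04, 0.02333…, 0.01333…
R0 = Σ lx·mx = 0 + 1.2152 + 0.6084 + 0.3596… + 0.2479… + 0.05133… + 0.0368 + 0.01073… + 0.00547… = 2.535433…
Σ x·lx·mx = 5.098733…; T = 5.098733…/2.535433… = 2.01099…
r ≈ ln(R0)/T = ln(2.535433…)/2.01099… = 0.46264… → 0.463

0.463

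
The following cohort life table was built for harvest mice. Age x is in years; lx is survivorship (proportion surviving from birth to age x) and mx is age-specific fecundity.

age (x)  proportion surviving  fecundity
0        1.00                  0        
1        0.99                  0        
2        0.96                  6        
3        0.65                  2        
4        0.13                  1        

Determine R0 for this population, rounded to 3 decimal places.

lx·mx by age: 0, 0, 5.76, 1.3, 0.13
R0 = Σ lx·mx = 7.19 → 7.190

7.190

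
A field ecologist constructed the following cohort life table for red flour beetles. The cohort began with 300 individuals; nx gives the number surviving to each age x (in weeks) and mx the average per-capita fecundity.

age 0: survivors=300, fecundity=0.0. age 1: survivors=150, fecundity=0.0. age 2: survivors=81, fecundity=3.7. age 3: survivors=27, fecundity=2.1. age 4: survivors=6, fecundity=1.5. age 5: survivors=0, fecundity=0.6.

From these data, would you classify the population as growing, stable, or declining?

growing

lx = nx/n0 = nx/300: 1, 0.5, 0.27, 0.09, 0.02, 0
R0 = Σ lx·mx = 0 + 0 + 0.999 + 0.189 + 0.03 + 0 = 1.218
R0 > 1, so the population is growing.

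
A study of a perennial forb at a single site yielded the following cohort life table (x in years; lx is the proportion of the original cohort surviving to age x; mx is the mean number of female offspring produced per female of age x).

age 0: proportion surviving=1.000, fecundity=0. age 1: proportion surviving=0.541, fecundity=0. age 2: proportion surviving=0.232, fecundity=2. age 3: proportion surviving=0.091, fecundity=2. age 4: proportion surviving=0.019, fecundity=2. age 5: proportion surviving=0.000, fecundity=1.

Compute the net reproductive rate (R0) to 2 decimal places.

lx·mx by age: 0, 0, 0.464, 0.182, 0.038, 0
R0 = Σ lx·mx = 0.684 → 0.68

0.68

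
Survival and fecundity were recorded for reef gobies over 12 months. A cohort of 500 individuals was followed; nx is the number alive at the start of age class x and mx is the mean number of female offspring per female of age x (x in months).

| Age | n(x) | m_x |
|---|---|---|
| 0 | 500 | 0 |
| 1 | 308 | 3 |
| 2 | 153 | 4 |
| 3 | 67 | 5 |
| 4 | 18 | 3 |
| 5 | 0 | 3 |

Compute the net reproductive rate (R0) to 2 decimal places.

lx = nx/n0 = nx/500: 1, 0.616, 0.306, 0.134, 0.036, 0
lx·mx by age: 0, 1.848, 1.224, 0.67, 0.108, 0
R0 = Σ lx·mx = 3.85 → 3.85

3.85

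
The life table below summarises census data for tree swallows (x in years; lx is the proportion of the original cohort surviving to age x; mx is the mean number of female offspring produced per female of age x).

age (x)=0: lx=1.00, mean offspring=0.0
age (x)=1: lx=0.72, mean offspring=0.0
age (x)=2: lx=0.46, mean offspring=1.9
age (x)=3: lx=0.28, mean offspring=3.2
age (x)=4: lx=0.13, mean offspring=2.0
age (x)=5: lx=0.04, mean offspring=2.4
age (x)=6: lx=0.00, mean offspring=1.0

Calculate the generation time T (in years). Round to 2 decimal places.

2.80

lx·mx: 0, 0, 0.874, 0.896, 0.26, 0.096, 0 → R0 = 2.126
x·lx·mx: 0, 0, 1.748, 2.688, 1.04, 0.48, 0 → Σ = 5.956
T = 5.956 / 2.126 = 2.801505… → 2.80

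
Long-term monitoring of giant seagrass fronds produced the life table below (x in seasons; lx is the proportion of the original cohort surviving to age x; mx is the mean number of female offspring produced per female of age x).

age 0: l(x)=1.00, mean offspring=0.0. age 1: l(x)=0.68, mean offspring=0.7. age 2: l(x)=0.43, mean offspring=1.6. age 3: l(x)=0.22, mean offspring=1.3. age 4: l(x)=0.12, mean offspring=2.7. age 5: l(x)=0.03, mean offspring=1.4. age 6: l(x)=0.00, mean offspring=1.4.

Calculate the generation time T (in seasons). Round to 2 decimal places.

lx·mx: 0, 0.476, 0.688, 0.286, 0.324, 0.042, 0 → R0 = 1.816
x·lx·mx: 0, 0.476, 1.376, 0.858, 1.296, 0.21, 0 → Σ = 4.216
T = 4.216 / 1.816 = 2.321586… → 2.32

2.32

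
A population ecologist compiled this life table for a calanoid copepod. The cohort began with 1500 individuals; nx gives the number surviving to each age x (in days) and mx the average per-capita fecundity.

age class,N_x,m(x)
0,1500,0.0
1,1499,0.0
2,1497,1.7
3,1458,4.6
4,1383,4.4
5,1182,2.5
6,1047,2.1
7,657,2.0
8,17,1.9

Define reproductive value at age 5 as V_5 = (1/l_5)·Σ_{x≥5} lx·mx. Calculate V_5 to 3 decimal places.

lx = nx/n0 = nx/1500: 1, 0.99933…, 0.998, 0.972, 0.922, 0.788, 0.698, 0.438, 0.01133…
lx·mx for x ≥ 5: 1.97, 1.4658, 0.876, 0.021533… → sum = 4.333333…
V_5 = 4.333333… / l_5 = 4.333333… / 0.788 = 5.499154… → 5.499

5.499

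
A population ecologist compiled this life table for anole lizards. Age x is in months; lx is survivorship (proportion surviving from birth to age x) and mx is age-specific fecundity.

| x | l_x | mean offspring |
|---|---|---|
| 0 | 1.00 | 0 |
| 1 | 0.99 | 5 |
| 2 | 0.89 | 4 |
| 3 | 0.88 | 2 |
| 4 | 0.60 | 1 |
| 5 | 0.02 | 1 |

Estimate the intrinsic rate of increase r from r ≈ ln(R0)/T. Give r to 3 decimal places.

R0 = Σ lx·mx = 0 + 4.95 + 3.56 + 1.76 + 0.6 + 0.02 = 10.89
Σ x·lx·mx = 19.85; T = 19.85/10.89 = 1.82277…
r ≈ ln(R0)/T = ln(10.89)/1.82277… = 1.31001… → 1.310

1.310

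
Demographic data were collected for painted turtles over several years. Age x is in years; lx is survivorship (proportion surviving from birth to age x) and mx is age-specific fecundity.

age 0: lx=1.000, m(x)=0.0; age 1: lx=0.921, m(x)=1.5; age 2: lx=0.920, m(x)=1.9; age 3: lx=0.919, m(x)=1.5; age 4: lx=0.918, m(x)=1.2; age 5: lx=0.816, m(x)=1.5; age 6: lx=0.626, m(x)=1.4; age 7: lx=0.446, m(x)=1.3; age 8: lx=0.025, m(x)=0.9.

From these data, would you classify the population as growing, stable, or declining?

R0 = Σ lx·mx = 0 + 1.3815 + 1.748 + 1.3785 + 1.1016 + 1.224 + 0.8764 + 0.5798 + 0.0225 = 8.3123
R0 > 1, so the population is growing.

growing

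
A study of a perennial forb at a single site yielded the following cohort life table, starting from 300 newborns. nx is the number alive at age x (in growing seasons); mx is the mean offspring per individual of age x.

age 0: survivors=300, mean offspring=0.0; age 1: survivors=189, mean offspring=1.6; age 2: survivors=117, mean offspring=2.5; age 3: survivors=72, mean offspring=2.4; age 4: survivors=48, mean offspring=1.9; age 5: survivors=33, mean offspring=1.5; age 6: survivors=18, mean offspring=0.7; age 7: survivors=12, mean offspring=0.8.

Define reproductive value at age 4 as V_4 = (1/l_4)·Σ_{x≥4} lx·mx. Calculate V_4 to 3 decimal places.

lx = nx/n0 = nx/300: 1, 0.63, 0.39, 0.24, 0.16, 0.11, 0.06, 0.04
lx·mx for x ≥ 4: 0.304, 0.165, 0.042, 0.032 → sum = 0.543
V_4 = 0.543 / l_4 = 0.543 / 0.16 = 3.39375 → 3.394

3.394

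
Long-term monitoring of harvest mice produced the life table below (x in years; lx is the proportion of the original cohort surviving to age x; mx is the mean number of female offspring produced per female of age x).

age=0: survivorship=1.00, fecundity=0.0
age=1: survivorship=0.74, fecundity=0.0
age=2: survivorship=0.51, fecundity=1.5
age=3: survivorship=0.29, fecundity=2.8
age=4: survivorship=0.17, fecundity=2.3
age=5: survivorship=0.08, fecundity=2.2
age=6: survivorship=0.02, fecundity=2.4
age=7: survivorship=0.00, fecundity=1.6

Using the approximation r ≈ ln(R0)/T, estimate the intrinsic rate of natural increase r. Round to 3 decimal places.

R0 = Σ lx·mx = 0 + 0 + 0.765 + 0.812 + 0.391 + 0.176 + 0.048 + 0 = 2.192
Σ x·lx·mx = 6.698; T = 6.698/2.192 = 3.05566…
r ≈ ln(R0)/T = ln(2.192)/3.05566… = 0.25684… → 0.257

0.257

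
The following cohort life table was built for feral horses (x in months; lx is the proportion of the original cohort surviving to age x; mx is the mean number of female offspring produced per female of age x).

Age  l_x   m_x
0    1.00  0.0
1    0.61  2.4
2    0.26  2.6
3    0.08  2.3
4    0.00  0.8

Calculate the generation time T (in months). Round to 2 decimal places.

lx·mx: 0, 1.464, 0.676, 0.184, 0 → R0 = 2.324
x·lx·mx: 0, 1.464, 1.352, 0.552, 0 → Σ = 3.368
T = 3.368 / 2.324 = 1.449225… → 1.45

1.45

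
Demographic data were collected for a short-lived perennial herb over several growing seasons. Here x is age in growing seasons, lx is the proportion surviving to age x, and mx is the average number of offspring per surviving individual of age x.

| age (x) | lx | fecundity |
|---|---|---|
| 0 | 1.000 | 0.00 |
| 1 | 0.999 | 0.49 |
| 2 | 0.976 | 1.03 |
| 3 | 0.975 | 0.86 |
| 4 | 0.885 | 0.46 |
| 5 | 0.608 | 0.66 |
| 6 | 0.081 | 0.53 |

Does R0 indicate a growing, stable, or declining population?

growing

R0 = Σ lx·mx = 0 + 0.48951 + 1.00528 + 0.8385 + 0.4071 + 0.40128 + 0.04293 = 3.1846
R0 > 1, so the population is growing.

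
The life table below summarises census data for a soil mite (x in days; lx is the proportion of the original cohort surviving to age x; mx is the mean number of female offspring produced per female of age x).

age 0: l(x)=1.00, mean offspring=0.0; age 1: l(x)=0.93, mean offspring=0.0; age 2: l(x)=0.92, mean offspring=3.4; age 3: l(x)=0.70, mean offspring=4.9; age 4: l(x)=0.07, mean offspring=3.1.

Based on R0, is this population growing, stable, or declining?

R0 = Σ lx·mx = 0 + 0 + 3.128 + 3.43 + 0.217 = 6.775
R0 > 1, so the population is growing.

growing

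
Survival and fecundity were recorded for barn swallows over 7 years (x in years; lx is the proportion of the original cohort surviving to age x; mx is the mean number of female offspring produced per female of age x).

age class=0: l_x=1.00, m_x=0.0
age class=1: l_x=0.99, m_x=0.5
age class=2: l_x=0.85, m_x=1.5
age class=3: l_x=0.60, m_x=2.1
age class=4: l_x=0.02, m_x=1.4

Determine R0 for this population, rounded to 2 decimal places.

lx·mx by age: 0, 0.495, 1.275, 1.26, 0.028
R0 = Σ lx·mx = 3.058 → 3.06

3.06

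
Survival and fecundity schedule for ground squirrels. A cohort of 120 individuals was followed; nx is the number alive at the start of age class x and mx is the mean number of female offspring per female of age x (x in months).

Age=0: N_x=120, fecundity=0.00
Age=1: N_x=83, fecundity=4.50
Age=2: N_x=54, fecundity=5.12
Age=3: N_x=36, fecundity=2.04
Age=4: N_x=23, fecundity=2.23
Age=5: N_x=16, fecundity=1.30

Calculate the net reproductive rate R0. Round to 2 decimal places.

6.63

lx = nx/n0 = nx/120: 1, 0.69167…, 0.45, 0.3, 0.19167…, 0.13333…
lx·mx by age: 0, 3.1125…, 2.304, 0.612, 0.427417…, 0.173333…
R0 = Σ lx·mx = 6.62925… → 6.63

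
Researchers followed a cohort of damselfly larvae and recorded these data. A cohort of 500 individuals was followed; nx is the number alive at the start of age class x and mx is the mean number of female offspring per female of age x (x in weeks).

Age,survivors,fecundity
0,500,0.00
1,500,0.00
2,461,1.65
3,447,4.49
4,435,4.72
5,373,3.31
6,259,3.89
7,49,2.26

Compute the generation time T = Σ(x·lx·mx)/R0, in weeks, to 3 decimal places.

lx = nx/n0 = nx/500: 1, 1, 0.922, 0.894, 0.87, 0.746, 0.518, 0.098
lx·mx: 0, 0, 1.5213, 4.01406, 4.1064, 2.46926, 2.01502, 0.22148 → R0 = 14.34752
x·lx·mx: 0, 0, 3.0426, 12.04218, 16.4256, 12.3463, 12.09012, 1.55036 → Σ = 57.49716
T = 57.49716 / 14.34752 = 4.007463… → 4.007

4.007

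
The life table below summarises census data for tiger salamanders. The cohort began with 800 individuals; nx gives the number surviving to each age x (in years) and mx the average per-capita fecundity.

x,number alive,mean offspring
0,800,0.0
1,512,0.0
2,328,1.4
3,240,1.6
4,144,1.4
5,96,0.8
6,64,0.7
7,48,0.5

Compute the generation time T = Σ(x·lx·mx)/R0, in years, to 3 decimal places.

lx = nx/n0 = nx/800: 1, 0.64, 0.41, 0.3, 0.18, 0.12, 0.08, 0.06
lx·mx: 0, 0, 0.574, 0.48, 0.252, 0.096, 0.056, 0.03 → R0 = 1.488
x·lx·mx: 0, 0, 1.148, 1.44, 1.008, 0.48, 0.336, 0.21 → Σ = 4.622
T = 4.622 / 1.488 = 3.106183… → 3.106

3.106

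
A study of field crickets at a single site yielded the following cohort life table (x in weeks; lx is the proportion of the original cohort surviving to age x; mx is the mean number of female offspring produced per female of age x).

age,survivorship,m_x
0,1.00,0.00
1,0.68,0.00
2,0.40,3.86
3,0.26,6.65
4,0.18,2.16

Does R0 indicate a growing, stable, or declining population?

R0 = Σ lx·mx = 0 + 0 + 1.544 + 1.729 + 0.3888 = 3.6618
R0 > 1, so the population is growing.

growing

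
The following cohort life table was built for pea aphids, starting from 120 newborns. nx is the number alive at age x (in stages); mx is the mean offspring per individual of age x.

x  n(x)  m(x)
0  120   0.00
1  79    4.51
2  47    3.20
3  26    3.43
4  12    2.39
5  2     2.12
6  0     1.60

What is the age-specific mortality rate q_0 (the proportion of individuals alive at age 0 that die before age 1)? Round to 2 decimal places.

lx = nx/n0 = nx/120: 1, 0.65833…, 0.39167…, 0.21667…, 0.1, 0.01667…, 0
q_0 = (l_0 − l_1) / l_0 = (1 − 0.658333…) / 1
     = 0.341667… / 1 = 0.341667… → 0.34

0.34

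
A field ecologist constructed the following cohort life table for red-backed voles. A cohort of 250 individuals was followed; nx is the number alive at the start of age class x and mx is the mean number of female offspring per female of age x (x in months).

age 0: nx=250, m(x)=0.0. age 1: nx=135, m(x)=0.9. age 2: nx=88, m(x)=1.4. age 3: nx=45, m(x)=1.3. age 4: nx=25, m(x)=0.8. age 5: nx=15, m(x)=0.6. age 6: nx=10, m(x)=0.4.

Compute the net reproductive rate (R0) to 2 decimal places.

lx = nx/n0 = nx/250: 1, 0.54, 0.352, 0.18, 0.1, 0.06, 0.04
lx·mx by age: 0, 0.486, 0.4928, 0.234, 0.08, 0.036, 0.016
R0 = Σ lx·mx = 1.3448 → 1.34

1.34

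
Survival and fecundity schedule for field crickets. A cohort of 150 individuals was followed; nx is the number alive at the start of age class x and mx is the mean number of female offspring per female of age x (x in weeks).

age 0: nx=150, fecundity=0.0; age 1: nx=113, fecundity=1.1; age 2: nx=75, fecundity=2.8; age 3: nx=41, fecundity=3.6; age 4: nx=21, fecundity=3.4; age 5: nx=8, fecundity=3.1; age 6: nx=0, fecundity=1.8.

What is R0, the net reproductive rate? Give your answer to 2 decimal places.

lx = nx/n0 = nx/150: 1, 0.75333…, 0.5, 0.27333…, 0.14, 0.05333…, 0
lx·mx by age: 0, 0.828667…, 1.4, 0.984…, 0.476, 0.165333…, 0
R0 = Σ lx·mx = 3.854… → 3.85

3.85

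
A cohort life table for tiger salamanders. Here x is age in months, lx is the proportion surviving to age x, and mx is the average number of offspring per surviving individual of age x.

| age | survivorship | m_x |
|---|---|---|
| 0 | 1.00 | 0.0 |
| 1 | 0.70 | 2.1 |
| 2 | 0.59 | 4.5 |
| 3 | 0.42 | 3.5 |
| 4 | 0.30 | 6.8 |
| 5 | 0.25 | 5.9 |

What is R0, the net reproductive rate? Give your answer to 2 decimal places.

9.11

lx·mx by age: 0, 1.47, 2.655, 1.47, 2.04, 1.475
R0 = Σ lx·mx = 9.11 → 9.11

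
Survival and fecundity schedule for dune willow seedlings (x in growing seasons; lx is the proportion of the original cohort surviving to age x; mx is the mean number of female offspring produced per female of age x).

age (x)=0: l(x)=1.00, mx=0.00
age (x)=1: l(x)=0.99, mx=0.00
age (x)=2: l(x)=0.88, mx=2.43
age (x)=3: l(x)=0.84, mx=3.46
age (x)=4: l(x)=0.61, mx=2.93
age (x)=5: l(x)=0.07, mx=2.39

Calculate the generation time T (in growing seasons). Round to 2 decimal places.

3.00

lx·mx: 0, 0, 2.1384, 2.9064, 1.7873, 0.1673 → R0 = 6.9994
x·lx·mx: 0, 0, 4.2768, 8.7192, 7.1492, 0.8365 → Σ = 20.9817
T = 20.9817 / 6.9994 = 2.997643… → 3.00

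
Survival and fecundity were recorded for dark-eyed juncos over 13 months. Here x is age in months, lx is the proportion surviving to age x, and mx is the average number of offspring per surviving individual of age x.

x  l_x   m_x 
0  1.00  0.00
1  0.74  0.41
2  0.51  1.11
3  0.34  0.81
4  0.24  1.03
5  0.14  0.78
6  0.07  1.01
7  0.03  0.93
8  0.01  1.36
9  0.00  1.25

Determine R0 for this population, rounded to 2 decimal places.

lx·mx by age: 0, 0.3034, 0.5661, 0.2754, 0.2472, 0.1092, 0.0707, 0.0279, 0.0136, 0
R0 = Σ lx·mx = 1.6135 → 1.61

1.61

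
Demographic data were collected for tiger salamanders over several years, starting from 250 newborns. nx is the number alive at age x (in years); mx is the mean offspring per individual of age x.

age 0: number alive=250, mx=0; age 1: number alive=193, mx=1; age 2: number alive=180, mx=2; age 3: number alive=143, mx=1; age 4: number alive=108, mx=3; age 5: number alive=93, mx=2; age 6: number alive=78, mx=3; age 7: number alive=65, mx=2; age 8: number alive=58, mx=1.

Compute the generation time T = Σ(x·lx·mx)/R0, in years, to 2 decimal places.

3.90

lx = nx/n0 = nx/250: 1, 0.772, 0.72, 0.572, 0.432, 0.372, 0.312, 0.26, 0.232
lx·mx: 0, 0.772, 1.44, 0.572, 1.296, 0.744, 0.936, 0.52, 0.232 → R0 = 6.512
x·lx·mx: 0, 0.772, 2.88, 1.716, 5.184, 3.72, 5.616, 3.64, 1.856 → Σ = 25.384
T = 25.384 / 6.512 = 3.898034… → 3.90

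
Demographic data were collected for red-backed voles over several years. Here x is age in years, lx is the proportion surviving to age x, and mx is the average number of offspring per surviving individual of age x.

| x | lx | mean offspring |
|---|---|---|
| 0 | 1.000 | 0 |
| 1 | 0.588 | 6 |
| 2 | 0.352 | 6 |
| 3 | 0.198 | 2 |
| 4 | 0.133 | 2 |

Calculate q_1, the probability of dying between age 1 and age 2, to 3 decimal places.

0.401

q_1 = (l_1 − l_2) / l_1 = (0.588 − 0.352) / 0.588
     = 0.236 / 0.588 = 0.401361… → 0.401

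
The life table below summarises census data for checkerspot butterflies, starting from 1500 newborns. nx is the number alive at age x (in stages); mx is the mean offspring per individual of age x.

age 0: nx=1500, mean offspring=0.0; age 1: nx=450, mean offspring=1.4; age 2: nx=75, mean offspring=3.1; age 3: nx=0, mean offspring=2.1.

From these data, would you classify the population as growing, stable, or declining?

lx = nx/n0 = nx/1500: 1, 0.3, 0.05, 0
R0 = Σ lx·mx = 0 + 0.42 + 0.155 + 0 = 0.575
R0 < 1, so the population is declining.

declining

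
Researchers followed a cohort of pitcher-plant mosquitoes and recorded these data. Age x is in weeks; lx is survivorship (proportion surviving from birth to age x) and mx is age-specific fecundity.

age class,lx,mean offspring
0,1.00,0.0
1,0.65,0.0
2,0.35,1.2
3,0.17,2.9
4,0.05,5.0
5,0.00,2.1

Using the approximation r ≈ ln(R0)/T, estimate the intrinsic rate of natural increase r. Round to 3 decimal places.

R0 = Σ lx·mx = 0 + 0 + 0.42 + 0.493 + 0.25 + 0 = 1.163
Σ x·lx·mx = 3.319; T = 3.319/1.163 = 2.85383…
r ≈ ln(R0)/T = ln(1.163)/2.85383… = 0.05291… → 0.053

0.053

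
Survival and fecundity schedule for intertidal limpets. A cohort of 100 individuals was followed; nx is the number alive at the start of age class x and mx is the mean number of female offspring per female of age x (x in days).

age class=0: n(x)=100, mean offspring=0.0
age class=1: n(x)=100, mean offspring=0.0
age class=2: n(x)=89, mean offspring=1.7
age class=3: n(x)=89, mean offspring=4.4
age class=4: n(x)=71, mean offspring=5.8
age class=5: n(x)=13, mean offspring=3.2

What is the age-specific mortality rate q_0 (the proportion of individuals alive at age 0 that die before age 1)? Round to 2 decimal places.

lx = nx/n0 = nx/100: 1, 1, 0.89, 0.89, 0.71, 0.13
q_0 = (l_0 − l_1) / l_0 = (1 − 1) / 1
     = 0 / 1 = 0 → 0.00

0.00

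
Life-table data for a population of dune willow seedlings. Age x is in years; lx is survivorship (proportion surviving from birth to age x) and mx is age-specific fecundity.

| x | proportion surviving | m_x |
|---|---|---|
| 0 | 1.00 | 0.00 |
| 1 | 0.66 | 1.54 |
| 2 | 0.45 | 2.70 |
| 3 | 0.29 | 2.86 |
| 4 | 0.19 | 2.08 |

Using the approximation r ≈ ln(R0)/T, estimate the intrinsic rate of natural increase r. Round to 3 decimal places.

0.570

R0 = Σ lx·mx = 0 + 1.0164 + 1.215 + 0.8294 + 0.3952 = 3.456
Σ x·lx·mx = 7.5154; T = 7.5154/3.456 = 2.17459…
r ≈ ln(R0)/T = ln(3.456)/2.17459… = 0.57027… → 0.570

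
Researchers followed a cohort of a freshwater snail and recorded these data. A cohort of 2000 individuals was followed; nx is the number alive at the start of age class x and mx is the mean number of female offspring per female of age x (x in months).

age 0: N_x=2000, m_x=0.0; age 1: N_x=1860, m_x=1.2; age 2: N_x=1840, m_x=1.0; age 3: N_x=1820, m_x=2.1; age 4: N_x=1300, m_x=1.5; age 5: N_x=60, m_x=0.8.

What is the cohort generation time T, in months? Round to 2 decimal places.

lx = nx/n0 = nx/2000: 1, 0.93, 0.92, 0.91, 0.65, 0.03
lx·mx: 0, 1.116, 0.92, 1.911, 0.975, 0.024 → R0 = 4.946
x·lx·mx: 0, 1.116, 1.84, 5.733, 3.9, 0.12 → Σ = 12.709
T = 12.709 / 4.946 = 2.569551… → 2.57

2.57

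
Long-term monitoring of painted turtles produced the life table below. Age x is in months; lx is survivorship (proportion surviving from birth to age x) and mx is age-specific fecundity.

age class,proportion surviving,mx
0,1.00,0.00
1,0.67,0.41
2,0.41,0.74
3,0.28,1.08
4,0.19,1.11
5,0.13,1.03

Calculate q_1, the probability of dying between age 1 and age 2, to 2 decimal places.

0.39

q_1 = (l_1 − l_2) / l_1 = (0.67 − 0.41) / 0.67
     = 0.26 / 0.67 = 0.38806… → 0.39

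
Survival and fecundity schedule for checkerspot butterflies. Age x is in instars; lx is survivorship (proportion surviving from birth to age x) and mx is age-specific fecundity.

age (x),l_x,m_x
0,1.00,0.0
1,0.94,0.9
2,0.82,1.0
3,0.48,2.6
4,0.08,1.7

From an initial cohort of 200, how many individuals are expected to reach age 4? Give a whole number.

Expected survivors = N0 · l_4 = 200 × 0.08 = 16 → 16

16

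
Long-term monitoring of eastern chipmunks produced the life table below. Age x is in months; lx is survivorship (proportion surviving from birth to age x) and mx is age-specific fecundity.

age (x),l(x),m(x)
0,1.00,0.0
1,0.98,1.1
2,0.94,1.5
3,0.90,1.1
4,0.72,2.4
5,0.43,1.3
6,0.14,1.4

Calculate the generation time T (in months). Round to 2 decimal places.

2.98

lx·mx: 0, 1.078, 1.41, 0.99, 1.728, 0.559, 0.196 → R0 = 5.961
x·lx·mx: 0, 1.078, 2.82, 2.97, 6.912, 2.795, 1.176 → Σ = 17.751
T = 17.751 / 5.961 = 2.977856… → 2.98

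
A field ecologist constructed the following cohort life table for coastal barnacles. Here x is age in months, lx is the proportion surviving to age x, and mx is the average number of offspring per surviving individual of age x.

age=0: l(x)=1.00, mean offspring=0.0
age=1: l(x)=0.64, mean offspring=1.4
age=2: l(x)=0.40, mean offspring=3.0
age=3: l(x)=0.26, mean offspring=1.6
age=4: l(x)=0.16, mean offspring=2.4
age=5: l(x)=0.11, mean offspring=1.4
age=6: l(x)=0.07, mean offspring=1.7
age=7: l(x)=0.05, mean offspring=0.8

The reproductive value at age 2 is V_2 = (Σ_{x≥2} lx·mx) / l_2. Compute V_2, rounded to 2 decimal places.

lx·mx for x ≥ 2: 1.2, 0.416, 0.384, 0.154, 0.119, 0.04 → sum = 2.313
V_2 = 2.313 / l_2 = 2.313 / 0.4 = 5.7825 → 5.78

5.78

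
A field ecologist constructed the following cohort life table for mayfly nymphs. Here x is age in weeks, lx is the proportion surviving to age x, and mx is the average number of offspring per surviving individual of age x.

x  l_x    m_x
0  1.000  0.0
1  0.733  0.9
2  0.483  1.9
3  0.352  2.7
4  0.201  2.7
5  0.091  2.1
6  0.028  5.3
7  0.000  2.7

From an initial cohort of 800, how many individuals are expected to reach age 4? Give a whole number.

161

Expected survivors = N0 · l_4 = 800 × 0.201 = 160.8 → 161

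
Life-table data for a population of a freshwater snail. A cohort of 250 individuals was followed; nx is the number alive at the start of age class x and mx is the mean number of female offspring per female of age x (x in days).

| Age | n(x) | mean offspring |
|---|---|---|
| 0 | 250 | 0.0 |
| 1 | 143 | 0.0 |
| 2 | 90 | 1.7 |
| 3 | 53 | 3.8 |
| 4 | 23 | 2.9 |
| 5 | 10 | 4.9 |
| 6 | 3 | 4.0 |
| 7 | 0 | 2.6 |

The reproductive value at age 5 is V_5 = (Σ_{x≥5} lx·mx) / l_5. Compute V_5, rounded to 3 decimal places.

lx = nx/n0 = nx/250: 1, 0.572, 0.36, 0.212, 0.092, 0.04, 0.012, 0
lx·mx for x ≥ 5: 0.196, 0.048, 0 → sum = 0.244
V_5 = 0.244 / l_5 = 0.244 / 0.04 = 6.1 → 6.100

6.100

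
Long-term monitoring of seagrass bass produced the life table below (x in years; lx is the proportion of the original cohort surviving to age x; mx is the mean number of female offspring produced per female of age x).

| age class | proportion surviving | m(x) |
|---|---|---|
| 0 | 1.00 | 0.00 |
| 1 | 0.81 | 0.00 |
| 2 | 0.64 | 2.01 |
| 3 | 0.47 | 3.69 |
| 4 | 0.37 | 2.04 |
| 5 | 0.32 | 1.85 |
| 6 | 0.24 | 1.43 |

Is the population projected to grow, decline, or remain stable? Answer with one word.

R0 = Σ lx·mx = 0 + 0 + 1.2864 + 1.7343 + 0.7548 + 0.592 + 0.3432 = 4.7107
R0 > 1, so the population is growing.

growing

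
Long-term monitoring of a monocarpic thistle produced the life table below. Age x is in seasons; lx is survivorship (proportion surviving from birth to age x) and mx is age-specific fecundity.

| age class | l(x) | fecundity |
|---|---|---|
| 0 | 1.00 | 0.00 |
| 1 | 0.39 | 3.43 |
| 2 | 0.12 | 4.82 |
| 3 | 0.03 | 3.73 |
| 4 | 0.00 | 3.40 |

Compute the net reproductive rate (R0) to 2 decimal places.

lx·mx by age: 0, 1.3377, 0.5784, 0.1119, 0
R0 = Σ lx·mx = 2.028 → 2.03

2.03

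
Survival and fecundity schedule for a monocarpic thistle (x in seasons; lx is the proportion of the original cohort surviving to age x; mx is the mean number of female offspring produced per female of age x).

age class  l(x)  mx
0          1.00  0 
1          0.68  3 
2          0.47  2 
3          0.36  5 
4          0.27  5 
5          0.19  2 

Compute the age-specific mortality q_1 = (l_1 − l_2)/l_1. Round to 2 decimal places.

0.31

q_1 = (l_1 − l_2) / l_1 = (0.68 − 0.47) / 0.68
     = 0.21 / 0.68 = 0.308824… → 0.31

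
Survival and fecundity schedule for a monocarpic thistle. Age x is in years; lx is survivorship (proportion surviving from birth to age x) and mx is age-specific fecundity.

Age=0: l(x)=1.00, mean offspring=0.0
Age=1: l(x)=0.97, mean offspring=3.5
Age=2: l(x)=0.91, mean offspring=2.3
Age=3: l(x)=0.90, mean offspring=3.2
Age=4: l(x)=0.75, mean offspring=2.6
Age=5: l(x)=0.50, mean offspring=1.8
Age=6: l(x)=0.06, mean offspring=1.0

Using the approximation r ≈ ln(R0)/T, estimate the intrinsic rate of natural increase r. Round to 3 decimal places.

0.946

R0 = Σ lx·mx = 0 + 3.395 + 2.093 + 2.88 + 1.95 + 0.9 + 0.06 = 11.278
Σ x·lx·mx = 28.881; T = 28.881/11.278 = 2.56083…
r ≈ ln(R0)/T = ln(11.278)/2.56083… = 0.94612… → 0.946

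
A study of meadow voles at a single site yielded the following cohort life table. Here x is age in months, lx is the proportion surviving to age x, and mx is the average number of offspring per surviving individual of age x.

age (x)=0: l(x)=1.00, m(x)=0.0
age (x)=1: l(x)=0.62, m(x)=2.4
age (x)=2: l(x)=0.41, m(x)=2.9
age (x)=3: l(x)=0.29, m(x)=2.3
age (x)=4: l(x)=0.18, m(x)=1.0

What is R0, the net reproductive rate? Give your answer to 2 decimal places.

3.52

lx·mx by age: 0, 1.488, 1.189, 0.667, 0.18
R0 = Σ lx·mx = 3.524 → 3.52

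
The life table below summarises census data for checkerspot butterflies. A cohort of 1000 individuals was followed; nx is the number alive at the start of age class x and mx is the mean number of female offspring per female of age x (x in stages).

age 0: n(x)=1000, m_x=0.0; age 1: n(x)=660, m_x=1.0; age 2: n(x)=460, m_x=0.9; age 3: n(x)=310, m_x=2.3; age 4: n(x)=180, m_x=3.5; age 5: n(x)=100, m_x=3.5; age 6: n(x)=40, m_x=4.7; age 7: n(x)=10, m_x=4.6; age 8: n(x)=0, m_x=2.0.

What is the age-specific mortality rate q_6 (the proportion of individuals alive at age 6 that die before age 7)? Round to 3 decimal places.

lx = nx/n0 = nx/1000: 1, 0.66, 0.46, 0.31, 0.18, 0.1, 0.04, 0.01, 0
q_6 = (l_6 − l_7) / l_6 = (0.04 − 0.01) / 0.04
     = 0.03 / 0.04 = 0.75 → 0.750

0.750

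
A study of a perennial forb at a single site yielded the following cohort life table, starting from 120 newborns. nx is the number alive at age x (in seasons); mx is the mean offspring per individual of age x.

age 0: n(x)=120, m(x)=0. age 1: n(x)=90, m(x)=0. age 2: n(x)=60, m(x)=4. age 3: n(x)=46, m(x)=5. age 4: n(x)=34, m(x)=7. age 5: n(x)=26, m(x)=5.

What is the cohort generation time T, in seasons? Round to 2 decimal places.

lx = nx/n0 = nx/120: 1, 0.75, 0.5, 0.38333…, 0.28333…, 0.21667…
lx·mx: 0, 0, 2, 1.916667…, 1.983333…, 1.083333… → R0 = 6.983333…
x·lx·mx: 0, 0, 4, 5.75…, 7.933333…, 5.416667… → Σ = 23.1…
T = 23.1… / 6.983333… = 3.307876… → 3.31

3.31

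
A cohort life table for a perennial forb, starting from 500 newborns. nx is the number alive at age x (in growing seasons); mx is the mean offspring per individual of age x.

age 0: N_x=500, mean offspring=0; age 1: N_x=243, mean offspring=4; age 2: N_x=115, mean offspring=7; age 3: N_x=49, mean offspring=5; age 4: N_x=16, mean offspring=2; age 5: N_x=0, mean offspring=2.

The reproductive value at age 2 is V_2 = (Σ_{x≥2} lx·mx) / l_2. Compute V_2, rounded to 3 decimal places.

9.409

lx = nx/n0 = nx/500: 1, 0.486, 0.23, 0.098, 0.032, 0
lx·mx for x ≥ 2: 1.61, 0.49, 0.064, 0 → sum = 2.164
V_2 = 2.164 / l_2 = 2.164 / 0.23 = 9.408696… → 9.409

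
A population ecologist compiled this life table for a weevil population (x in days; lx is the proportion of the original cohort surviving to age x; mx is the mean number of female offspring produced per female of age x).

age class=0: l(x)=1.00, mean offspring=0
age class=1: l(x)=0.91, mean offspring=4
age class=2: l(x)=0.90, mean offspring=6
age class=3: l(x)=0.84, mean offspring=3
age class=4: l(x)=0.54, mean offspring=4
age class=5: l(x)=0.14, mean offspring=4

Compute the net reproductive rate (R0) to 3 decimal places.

lx·mx by age: 0, 3.64, 5.4, 2.52, 2.16, 0.56
R0 = Σ lx·mx = 14.28 → 14.280

14.280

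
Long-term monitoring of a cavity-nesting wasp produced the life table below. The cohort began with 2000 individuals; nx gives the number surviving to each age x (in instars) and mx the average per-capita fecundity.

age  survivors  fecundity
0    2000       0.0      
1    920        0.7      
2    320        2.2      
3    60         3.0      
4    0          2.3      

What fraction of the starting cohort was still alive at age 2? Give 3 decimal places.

l_2 = n_2/n_0 = 320/2000 = 0.16 → 0.160

0.160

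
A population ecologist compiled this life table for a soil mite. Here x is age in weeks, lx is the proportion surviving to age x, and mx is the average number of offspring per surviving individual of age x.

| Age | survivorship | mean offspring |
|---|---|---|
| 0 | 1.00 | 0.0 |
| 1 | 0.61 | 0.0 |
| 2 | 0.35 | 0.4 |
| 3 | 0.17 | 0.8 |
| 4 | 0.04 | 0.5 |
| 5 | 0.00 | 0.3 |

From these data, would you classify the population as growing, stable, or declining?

R0 = Σ lx·mx = 0 + 0 + 0.14 + 0.136 + 0.02 + 0 = 0.296
R0 < 1, so the population is declining.

declining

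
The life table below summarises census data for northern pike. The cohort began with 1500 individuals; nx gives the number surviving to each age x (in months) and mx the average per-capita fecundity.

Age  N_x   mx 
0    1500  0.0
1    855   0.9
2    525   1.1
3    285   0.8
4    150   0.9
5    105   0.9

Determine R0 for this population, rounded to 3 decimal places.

lx = nx/n0 = nx/1500: 1, 0.57, 0.35, 0.19, 0.1, 0.07
lx·mx by age: 0, 0.513, 0.385, 0.152, 0.09, 0.063
R0 = Σ lx·mx = 1.203 → 1.203

1.203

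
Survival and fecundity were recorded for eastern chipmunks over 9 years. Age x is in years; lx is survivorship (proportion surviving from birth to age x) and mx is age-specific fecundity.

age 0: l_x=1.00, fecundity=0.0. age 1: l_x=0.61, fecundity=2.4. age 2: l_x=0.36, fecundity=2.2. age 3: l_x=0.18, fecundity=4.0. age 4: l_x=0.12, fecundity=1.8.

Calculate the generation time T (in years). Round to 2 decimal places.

1.90

lx·mx: 0, 1.464, 0.792, 0.72, 0.216 → R0 = 3.192
x·lx·mx: 0, 1.464, 1.584, 2.16, 0.864 → Σ = 6.072
T = 6.072 / 3.192 = 1.902256… → 1.90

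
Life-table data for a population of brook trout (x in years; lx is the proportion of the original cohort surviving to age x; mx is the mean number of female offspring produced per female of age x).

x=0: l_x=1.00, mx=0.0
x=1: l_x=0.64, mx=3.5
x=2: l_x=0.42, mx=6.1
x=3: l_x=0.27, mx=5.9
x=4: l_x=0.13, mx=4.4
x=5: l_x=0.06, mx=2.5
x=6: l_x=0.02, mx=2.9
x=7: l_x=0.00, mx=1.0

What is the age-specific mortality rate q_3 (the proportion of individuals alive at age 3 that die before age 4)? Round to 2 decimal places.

q_3 = (l_3 − l_4) / l_3 = (0.27 − 0.13) / 0.27
     = 0.14 / 0.27 = 0.518519… → 0.52

0.52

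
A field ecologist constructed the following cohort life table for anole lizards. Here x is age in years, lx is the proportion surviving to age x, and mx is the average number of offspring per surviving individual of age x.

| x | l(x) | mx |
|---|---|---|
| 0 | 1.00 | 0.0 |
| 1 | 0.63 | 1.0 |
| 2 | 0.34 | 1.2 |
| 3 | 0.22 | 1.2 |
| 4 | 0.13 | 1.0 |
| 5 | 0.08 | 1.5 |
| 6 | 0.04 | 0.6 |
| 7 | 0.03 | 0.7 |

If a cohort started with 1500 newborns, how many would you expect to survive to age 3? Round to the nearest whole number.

Expected survivors = N0 · l_3 = 1500 × 0.22 = 330 → 330

330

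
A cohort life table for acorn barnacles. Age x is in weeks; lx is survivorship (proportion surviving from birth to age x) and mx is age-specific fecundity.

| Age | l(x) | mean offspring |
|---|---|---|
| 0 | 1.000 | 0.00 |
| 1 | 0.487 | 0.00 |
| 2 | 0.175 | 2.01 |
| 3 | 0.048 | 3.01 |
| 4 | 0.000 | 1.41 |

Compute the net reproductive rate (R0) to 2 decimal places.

lx·mx by age: 0, 0, 0.35175, 0.14448, 0
R0 = Σ lx·mx = 0.49623 → 0.50

0.50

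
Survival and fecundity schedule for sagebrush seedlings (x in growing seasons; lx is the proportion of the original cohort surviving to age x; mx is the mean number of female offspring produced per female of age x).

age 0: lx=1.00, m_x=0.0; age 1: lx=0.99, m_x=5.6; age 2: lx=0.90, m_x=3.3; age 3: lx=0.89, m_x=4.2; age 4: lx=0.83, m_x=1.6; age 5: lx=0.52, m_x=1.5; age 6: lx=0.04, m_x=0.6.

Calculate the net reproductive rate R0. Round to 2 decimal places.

14.38

lx·mx by age: 0, 5.544, 2.97, 3.738, 1.328, 0.78, 0.024
R0 = Σ lx·mx = 14.384 → 14.38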